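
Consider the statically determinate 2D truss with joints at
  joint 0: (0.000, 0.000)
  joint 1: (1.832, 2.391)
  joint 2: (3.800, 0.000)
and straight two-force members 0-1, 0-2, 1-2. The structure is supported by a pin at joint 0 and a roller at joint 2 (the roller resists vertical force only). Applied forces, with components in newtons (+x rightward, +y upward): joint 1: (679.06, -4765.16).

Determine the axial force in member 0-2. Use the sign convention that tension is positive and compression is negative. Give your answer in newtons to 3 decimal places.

N=3 nodes, M=3 members, R=3 reactions → 2N=6, M+R=6
member 0 (0-1): L=3.0122, (cx,cy)=(0.6082,0.7938)
member 1 (0-2): L=3.8000, (cx,cy)=(1.0000,0.0000)
member 2 (1-2): L=3.0968, (cx,cy)=(0.6355,-0.7721)
solve A·x = −loads:
  F[0-1] = -2570.7031 N (compression)
  F[0-2] = +2242.5656 N (tension)
  F[1-2] = -3528.8013 N (compression)
  Rx@0 = -679.0600 N
  Ry@0 = +2040.5796 N
  Ry@2 = +2724.5804 N

2242.566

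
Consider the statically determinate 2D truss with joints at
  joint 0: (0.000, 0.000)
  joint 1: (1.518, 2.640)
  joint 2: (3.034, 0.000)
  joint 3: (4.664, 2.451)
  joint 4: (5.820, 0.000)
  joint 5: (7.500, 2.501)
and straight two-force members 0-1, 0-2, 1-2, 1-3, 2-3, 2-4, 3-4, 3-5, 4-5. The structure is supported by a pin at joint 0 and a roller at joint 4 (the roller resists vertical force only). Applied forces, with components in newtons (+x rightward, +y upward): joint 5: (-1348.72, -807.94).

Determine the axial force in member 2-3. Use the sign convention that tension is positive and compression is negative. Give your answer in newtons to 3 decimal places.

N=6 nodes, M=9 members, R=3 reactions → 2N=12, M+R=12
member 0 (0-1): L=3.0453, (cx,cy)=(0.4985,0.8669)
member 1 (0-2): L=3.0340, (cx,cy)=(1.0000,0.0000)
member 2 (1-2): L=3.0443, (cx,cy)=(0.4980,-0.8672)
member 3 (1-3): L=3.1517, (cx,cy)=(0.9982,-0.0600)
member 4 (2-3): L=2.9435, (cx,cy)=(0.5538,0.8327)
member 5 (2-4): L=2.7860, (cx,cy)=(1.0000,0.0000)
member 6 (3-4): L=2.7099, (cx,cy)=(0.4266,-0.9045)
member 7 (3-5): L=2.8364, (cx,cy)=(0.9998,0.0176)
member 8 (4-5): L=3.0129, (cx,cy)=(0.5576,0.8301)
solve A·x = −loads:
  F[0-1] = -399.5346 N (compression)
  F[0-2] = -1149.5636 N (compression)
  F[1-2] = +427.9649 N (tension)
  F[1-3] = -413.0165 N (compression)
  F[2-3] = -445.7033 N (compression)
  F[2-4] = -689.6345 N (compression)
  F[3-4] = +367.0500 N (tension)
  F[3-5] = -815.7880 N (compression)
  F[4-5] = -955.9751 N (compression)
  Rx@0 = +1348.7200 N
  Ry@0 = +346.3590 N
  Ry@4 = +461.5810 N

-445.703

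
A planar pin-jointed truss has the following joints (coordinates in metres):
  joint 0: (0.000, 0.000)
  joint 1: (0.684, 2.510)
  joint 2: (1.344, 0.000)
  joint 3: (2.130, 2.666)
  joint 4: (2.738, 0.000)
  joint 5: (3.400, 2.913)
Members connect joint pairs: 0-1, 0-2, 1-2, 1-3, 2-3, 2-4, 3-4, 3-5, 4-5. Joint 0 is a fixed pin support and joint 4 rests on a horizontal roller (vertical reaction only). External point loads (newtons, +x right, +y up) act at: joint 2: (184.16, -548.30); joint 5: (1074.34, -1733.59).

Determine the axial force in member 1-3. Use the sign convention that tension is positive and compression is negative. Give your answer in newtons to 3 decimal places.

671.919

N=6 nodes, M=9 members, R=3 reactions → 2N=12, M+R=12
member 0 (0-1): L=2.6015, (cx,cy)=(0.2629,0.9648)
member 1 (0-2): L=1.3440, (cx,cy)=(1.0000,0.0000)
member 2 (1-2): L=2.5953, (cx,cy)=(0.2543,-0.9671)
member 3 (1-3): L=1.4544, (cx,cy)=(0.9942,0.1073)
member 4 (2-3): L=2.7795, (cx,cy)=(0.2828,0.9592)
member 5 (2-4): L=1.3940, (cx,cy)=(1.0000,0.0000)
member 6 (3-4): L=2.7345, (cx,cy)=(0.2223,-0.9750)
member 7 (3-5): L=1.2938, (cx,cy)=(0.9816,0.1909)
member 8 (4-5): L=2.9873, (cx,cy)=(0.2216,0.9751)
solve A·x = −loads:
  F[0-1] = +1329.7876 N (tension)
  F[0-2] = +908.8692 N (tension)
  F[1-2] = -1252.0940 N (compression)
  F[1-3] = +671.9192 N (tension)
  F[2-3] = +1834.0949 N (tension)
  F[2-4] = -112.3658 N (compression)
  F[3-4] = -1571.8754 N (compression)
  F[3-5] = +1564.9937 N (tension)
  F[4-5] = -2084.1855 N (compression)
  Rx@0 = -1258.5000 N
  Ry@0 = -1283.0018 N
  Ry@4 = +3564.8918 N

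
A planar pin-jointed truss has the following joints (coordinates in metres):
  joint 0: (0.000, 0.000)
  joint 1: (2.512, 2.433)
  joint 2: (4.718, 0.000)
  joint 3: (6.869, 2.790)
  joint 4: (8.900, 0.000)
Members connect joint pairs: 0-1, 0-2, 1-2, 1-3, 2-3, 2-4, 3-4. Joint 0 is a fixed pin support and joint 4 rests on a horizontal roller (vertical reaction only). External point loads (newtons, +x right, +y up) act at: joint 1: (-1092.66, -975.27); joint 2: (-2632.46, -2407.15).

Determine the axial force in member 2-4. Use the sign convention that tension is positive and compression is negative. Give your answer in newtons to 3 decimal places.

911.858

N=5 nodes, M=7 members, R=3 reactions → 2N=10, M+R=10
member 0 (0-1): L=3.4971, (cx,cy)=(0.7183,0.6957)
member 1 (0-2): L=4.7180, (cx,cy)=(1.0000,0.0000)
member 2 (1-2): L=3.2842, (cx,cy)=(0.6717,-0.7408)
member 3 (1-3): L=4.3716, (cx,cy)=(0.9967,0.0817)
member 4 (2-3): L=3.5229, (cx,cy)=(0.6106,0.7920)
member 5 (2-4): L=4.1820, (cx,cy)=(1.0000,0.0000)
member 6 (3-4): L=3.4510, (cx,cy)=(0.5885,-0.8085)
solve A·x = −loads:
  F[0-1] = -3061.2742 N (compression)
  F[0-2] = -1526.1710 N (compression)
  F[1-2] = +1336.7677 N (tension)
  F[1-3] = -2010.9154 N (compression)
  F[2-3] = +1789.0378 N (tension)
  F[2-4] = +911.8578 N (tension)
  F[3-4] = -1549.3728 N (compression)
  Rx@0 = +3725.1200 N
  Ry@0 = +2129.7941 N
  Ry@4 = +1252.6259 N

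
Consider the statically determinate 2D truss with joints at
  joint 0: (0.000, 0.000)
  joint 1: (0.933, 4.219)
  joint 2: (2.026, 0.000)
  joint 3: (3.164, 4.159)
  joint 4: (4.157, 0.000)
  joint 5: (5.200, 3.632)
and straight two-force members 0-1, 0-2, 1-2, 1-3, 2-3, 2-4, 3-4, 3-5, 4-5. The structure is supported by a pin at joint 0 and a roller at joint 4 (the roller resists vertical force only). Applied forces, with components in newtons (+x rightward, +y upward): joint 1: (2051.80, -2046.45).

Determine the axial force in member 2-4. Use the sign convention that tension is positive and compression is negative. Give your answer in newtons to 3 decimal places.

606.857

N=6 nodes, M=9 members, R=3 reactions → 2N=12, M+R=12
member 0 (0-1): L=4.3209, (cx,cy)=(0.2159,0.9764)
member 1 (0-2): L=2.0260, (cx,cy)=(1.0000,0.0000)
member 2 (1-2): L=4.3583, (cx,cy)=(0.2508,-0.9680)
member 3 (1-3): L=2.2318, (cx,cy)=(0.9996,-0.0269)
member 4 (2-3): L=4.3119, (cx,cy)=(0.2639,0.9645)
member 5 (2-4): L=2.1310, (cx,cy)=(1.0000,0.0000)
member 6 (3-4): L=4.2759, (cx,cy)=(0.2322,-0.9727)
member 7 (3-5): L=2.1031, (cx,cy)=(0.9681,-0.2506)
member 8 (4-5): L=3.7788, (cx,cy)=(0.2760,0.9612)
solve A·x = −loads:
  F[0-1] = +507.2240 N (tension)
  F[0-2] = +1942.2773 N (tension)
  F[1-2] = -2589.7007 N (compression)
  F[1-3] = -1293.2816 N (compression)
  F[2-3] = +2599.0931 N (tension)
  F[2-4] = +606.8566 N (tension)
  F[3-4] = -2613.1507 N (compression)
  F[3-5] = -0.0000 N (compression)
  F[4-5] = +0.0000 N (tension)
  Rx@0 = -2051.8000 N
  Ry@0 = -495.2585 N
  Ry@4 = +2541.7085 N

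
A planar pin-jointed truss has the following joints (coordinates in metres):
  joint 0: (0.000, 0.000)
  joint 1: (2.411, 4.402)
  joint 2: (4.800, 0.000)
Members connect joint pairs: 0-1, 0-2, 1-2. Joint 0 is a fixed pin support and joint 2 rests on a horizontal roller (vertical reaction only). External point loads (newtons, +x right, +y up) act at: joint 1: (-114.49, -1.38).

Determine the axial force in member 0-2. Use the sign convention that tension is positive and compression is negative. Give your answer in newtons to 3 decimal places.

-56.606

N=3 nodes, M=3 members, R=3 reactions → 2N=6, M+R=6
member 0 (0-1): L=5.0190, (cx,cy)=(0.4804,0.8771)
member 1 (0-2): L=4.8000, (cx,cy)=(1.0000,0.0000)
member 2 (1-2): L=5.0085, (cx,cy)=(0.4770,-0.8789)
solve A·x = −loads:
  F[0-1] = -120.4971 N (compression)
  F[0-2] = -56.6064 N (compression)
  F[1-2] = +118.6741 N (tension)
  Rx@0 = +114.4900 N
  Ry@0 = +105.6837 N
  Ry@2 = -104.3037 N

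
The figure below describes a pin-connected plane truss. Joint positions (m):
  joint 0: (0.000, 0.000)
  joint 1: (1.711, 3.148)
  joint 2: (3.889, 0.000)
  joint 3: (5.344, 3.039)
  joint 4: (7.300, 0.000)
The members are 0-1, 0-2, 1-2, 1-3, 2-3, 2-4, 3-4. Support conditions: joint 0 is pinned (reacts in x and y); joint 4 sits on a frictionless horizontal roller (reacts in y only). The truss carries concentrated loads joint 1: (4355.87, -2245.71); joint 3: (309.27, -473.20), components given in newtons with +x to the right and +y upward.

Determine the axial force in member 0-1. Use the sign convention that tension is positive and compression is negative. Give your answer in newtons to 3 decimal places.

N=5 nodes, M=7 members, R=3 reactions → 2N=10, M+R=10
member 0 (0-1): L=3.5829, (cx,cy)=(0.4775,0.8786)
member 1 (0-2): L=3.8890, (cx,cy)=(1.0000,0.0000)
member 2 (1-2): L=3.8280, (cx,cy)=(0.5690,-0.8224)
member 3 (1-3): L=3.6346, (cx,cy)=(0.9996,-0.0300)
member 4 (2-3): L=3.3694, (cx,cy)=(0.4318,0.9020)
member 5 (2-4): L=3.4110, (cx,cy)=(1.0000,0.0000)
member 6 (3-4): L=3.6141, (cx,cy)=(0.5412,-0.8409)
solve A·x = −loads:
  F[0-1] = +183.2438 N (tension)
  F[0-2] = +4577.6335 N (tension)
  F[1-2] = -2829.5949 N (compression)
  F[1-3] = -2659.6180 N (compression)
  F[2-3] = +2579.9004 N (tension)
  F[2-4] = +1853.6043 N (tension)
  F[3-4] = -3424.8692 N (compression)
  Rx@0 = -4665.1400 N
  Ry@0 = -160.9997 N
  Ry@4 = +2879.9097 N

183.244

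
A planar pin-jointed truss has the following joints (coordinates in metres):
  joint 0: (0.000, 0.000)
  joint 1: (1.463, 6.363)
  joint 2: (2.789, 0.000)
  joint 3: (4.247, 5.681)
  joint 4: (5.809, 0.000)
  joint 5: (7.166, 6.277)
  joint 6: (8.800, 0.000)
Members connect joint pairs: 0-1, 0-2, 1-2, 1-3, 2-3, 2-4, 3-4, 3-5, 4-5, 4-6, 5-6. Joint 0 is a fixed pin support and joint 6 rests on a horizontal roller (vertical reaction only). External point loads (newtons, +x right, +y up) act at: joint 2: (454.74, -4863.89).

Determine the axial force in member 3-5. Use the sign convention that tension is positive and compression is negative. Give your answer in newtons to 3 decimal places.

N=7 nodes, M=11 members, R=3 reactions → 2N=14, M+R=14
member 0 (0-1): L=6.5290, (cx,cy)=(0.2241,0.9746)
member 1 (0-2): L=2.7890, (cx,cy)=(1.0000,0.0000)
member 2 (1-2): L=6.4997, (cx,cy)=(0.2040,-0.9790)
member 3 (1-3): L=2.8663, (cx,cy)=(0.9713,-0.2379)
member 4 (2-3): L=5.8651, (cx,cy)=(0.2486,0.9686)
member 5 (2-4): L=3.0200, (cx,cy)=(1.0000,0.0000)
member 6 (3-4): L=5.8918, (cx,cy)=(0.2651,-0.9642)
member 7 (3-5): L=2.9792, (cx,cy)=(0.9798,0.2001)
member 8 (4-5): L=6.4220, (cx,cy)=(0.2113,0.9774)
member 9 (4-6): L=2.9910, (cx,cy)=(1.0000,0.0000)
member 10 (5-6): L=6.4862, (cx,cy)=(0.2519,-0.9677)
solve A·x = −loads:
  F[0-1] = -3409.0554 N (compression)
  F[0-2] = +1218.6289 N (tension)
  F[1-2] = +3777.7481 N (tension)
  F[1-3] = -1579.9607 N (compression)
  F[2-3] = +1203.3668 N (tension)
  F[2-4] = +1235.4422 N (tension)
  F[3-4] = -1761.4544 N (compression)
  F[3-5] = -784.3123 N (compression)
  F[4-5] = +1737.6608 N (tension)
  F[4-6] = +401.2818 N (tension)
  F[5-6] = -1592.8954 N (compression)
  Rx@0 = -454.7400 N
  Ry@0 = +3322.3685 N
  Ry@6 = +1541.5215 N

-784.312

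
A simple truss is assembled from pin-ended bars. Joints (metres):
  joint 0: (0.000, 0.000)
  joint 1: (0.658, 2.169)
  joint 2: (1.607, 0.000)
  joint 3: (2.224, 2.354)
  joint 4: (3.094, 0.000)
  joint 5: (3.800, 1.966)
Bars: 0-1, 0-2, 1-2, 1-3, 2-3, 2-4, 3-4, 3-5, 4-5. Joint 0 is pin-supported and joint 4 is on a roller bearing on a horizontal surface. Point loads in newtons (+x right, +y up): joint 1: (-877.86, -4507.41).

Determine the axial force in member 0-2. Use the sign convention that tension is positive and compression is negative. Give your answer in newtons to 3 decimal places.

385.424

N=6 nodes, M=9 members, R=3 reactions → 2N=12, M+R=12
member 0 (0-1): L=2.2666, (cx,cy)=(0.2903,0.9569)
member 1 (0-2): L=1.6070, (cx,cy)=(1.0000,0.0000)
member 2 (1-2): L=2.3675, (cx,cy)=(0.4008,-0.9161)
member 3 (1-3): L=1.5769, (cx,cy)=(0.9931,0.1173)
member 4 (2-3): L=2.4335, (cx,cy)=(0.2535,0.9673)
member 5 (2-4): L=1.4870, (cx,cy)=(1.0000,0.0000)
member 6 (3-4): L=2.5096, (cx,cy)=(0.3467,-0.9380)
member 7 (3-5): L=1.6231, (cx,cy)=(0.9710,-0.2391)
member 8 (4-5): L=2.0889, (cx,cy)=(0.3380,0.9412)
solve A·x = −loads:
  F[0-1] = -4351.6322 N (compression)
  F[0-2] = +385.4243 N (tension)
  F[1-2] = -403.4367 N (compression)
  F[1-3] = -225.2660 N (compression)
  F[2-3] = +382.0928 N (tension)
  F[2-4] = +126.8336 N (tension)
  F[3-4] = -365.8674 N (compression)
  F[3-5] = -0.0000 N (compression)
  F[4-5] = +0.0000 N (tension)
  Rx@0 = +877.8600 N
  Ry@0 = +4164.2305 N
  Ry@4 = +343.1795 N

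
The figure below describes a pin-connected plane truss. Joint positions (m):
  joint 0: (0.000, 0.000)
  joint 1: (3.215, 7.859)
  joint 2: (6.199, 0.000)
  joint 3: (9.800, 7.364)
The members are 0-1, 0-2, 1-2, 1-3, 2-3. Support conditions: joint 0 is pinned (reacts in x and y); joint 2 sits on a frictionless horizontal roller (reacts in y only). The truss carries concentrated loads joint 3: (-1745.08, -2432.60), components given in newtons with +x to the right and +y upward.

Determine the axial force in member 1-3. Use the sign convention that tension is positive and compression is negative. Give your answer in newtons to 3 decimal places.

-537.352

N=4 nodes, M=5 members, R=3 reactions → 2N=8, M+R=8
member 0 (0-1): L=8.4912, (cx,cy)=(0.3786,0.9255)
member 1 (0-2): L=6.1990, (cx,cy)=(1.0000,0.0000)
member 2 (1-2): L=8.4064, (cx,cy)=(0.3550,-0.9349)
member 3 (1-3): L=6.6036, (cx,cy)=(0.9972,-0.0750)
member 4 (2-3): L=8.1973, (cx,cy)=(0.4393,0.8983)
solve A·x = −loads:
  F[0-1] = -713.0271 N (compression)
  F[0-2] = -1475.1078 N (compression)
  F[1-2] = +748.9962 N (tension)
  F[1-3] = -537.3523 N (compression)
  F[2-3] = -2752.7066 N (compression)
  Rx@0 = +1745.0800 N
  Ry@0 = +659.9414 N
  Ry@2 = +1772.6586 N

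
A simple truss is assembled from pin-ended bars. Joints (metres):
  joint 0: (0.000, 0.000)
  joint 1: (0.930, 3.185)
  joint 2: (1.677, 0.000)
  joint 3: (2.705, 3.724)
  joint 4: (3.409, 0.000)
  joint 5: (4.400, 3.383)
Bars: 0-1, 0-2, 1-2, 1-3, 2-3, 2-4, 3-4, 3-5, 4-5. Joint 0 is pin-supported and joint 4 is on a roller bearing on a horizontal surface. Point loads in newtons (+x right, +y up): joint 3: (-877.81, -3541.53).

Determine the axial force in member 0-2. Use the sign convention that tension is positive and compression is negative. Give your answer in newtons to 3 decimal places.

-384.256

N=6 nodes, M=9 members, R=3 reactions → 2N=12, M+R=12
member 0 (0-1): L=3.3180, (cx,cy)=(0.2803,0.9599)
member 1 (0-2): L=1.6770, (cx,cy)=(1.0000,0.0000)
member 2 (1-2): L=3.2714, (cx,cy)=(0.2283,-0.9736)
member 3 (1-3): L=1.8550, (cx,cy)=(0.9569,0.2906)
member 4 (2-3): L=3.8633, (cx,cy)=(0.2661,0.9639)
member 5 (2-4): L=1.7320, (cx,cy)=(1.0000,0.0000)
member 6 (3-4): L=3.7900, (cx,cy)=(0.1858,-0.9826)
member 7 (3-5): L=1.7290, (cx,cy)=(0.9804,-0.1972)
member 8 (4-5): L=3.5252, (cx,cy)=(0.2811,0.9597)
solve A·x = −loads:
  F[0-1] = -1760.8745 N (compression)
  F[0-2] = -384.2557 N (compression)
  F[1-2] = +1477.0238 N (tension)
  F[1-3] = -868.2796 N (compression)
  F[2-3] = -1491.7863 N (compression)
  F[2-4] = +349.9657 N (tension)
  F[3-4] = -1884.0282 N (compression)
  F[3-5] = +0.0000 N (tension)
  F[4-5] = -0.0000 N (compression)
  Rx@0 = +877.8100 N
  Ry@0 = +1690.2909 N
  Ry@4 = +1851.2391 N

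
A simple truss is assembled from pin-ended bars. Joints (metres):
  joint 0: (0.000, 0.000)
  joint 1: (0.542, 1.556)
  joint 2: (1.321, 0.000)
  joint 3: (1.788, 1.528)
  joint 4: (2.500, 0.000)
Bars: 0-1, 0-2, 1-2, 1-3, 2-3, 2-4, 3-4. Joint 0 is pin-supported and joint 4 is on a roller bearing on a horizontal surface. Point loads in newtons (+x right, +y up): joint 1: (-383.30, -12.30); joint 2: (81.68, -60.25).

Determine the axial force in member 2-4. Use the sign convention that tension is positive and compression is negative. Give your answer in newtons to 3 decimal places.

N=5 nodes, M=7 members, R=3 reactions → 2N=10, M+R=10
member 0 (0-1): L=1.6477, (cx,cy)=(0.3289,0.9443)
member 1 (0-2): L=1.3210, (cx,cy)=(1.0000,0.0000)
member 2 (1-2): L=1.7401, (cx,cy)=(0.4477,-0.8942)
member 3 (1-3): L=1.2463, (cx,cy)=(0.9997,-0.0225)
member 4 (2-3): L=1.5978, (cx,cy)=(0.2923,0.9563)
member 5 (2-4): L=1.1790, (cx,cy)=(1.0000,0.0000)
member 6 (3-4): L=1.6857, (cx,cy)=(0.4224,-0.9064)
solve A·x = −loads:
  F[0-1] = -292.9140 N (compression)
  F[0-2] = -205.2676 N (compression)
  F[1-2] = +291.6572 N (tension)
  F[1-3] = +156.4200 N (tension)
  F[2-3] = -209.7064 N (compression)
  F[2-4] = -95.0870 N (compression)
  F[3-4] = +225.1296 N (tension)
  Rx@0 = +301.6200 N
  Ry@0 = +276.6132 N
  Ry@4 = -204.0632 N

-95.087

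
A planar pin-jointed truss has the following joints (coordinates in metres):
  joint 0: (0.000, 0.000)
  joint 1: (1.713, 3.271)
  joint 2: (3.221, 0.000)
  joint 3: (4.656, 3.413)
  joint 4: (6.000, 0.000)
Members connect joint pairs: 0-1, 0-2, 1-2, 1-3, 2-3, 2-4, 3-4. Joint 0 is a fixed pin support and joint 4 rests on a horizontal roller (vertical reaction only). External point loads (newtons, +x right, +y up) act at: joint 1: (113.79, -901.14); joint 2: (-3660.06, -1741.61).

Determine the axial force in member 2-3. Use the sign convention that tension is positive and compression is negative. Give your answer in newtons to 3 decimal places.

N=5 nodes, M=7 members, R=3 reactions → 2N=10, M+R=10
member 0 (0-1): L=3.6924, (cx,cy)=(0.4639,0.8859)
member 1 (0-2): L=3.2210, (cx,cy)=(1.0000,0.0000)
member 2 (1-2): L=3.6019, (cx,cy)=(0.4187,-0.9081)
member 3 (1-3): L=2.9464, (cx,cy)=(0.9988,0.0482)
member 4 (2-3): L=3.7024, (cx,cy)=(0.3876,0.9218)
member 5 (2-4): L=2.7790, (cx,cy)=(1.0000,0.0000)
member 6 (3-4): L=3.6681, (cx,cy)=(0.3664,-0.9305)
solve A·x = −loads:
  F[0-1] = -1567.3626 N (compression)
  F[0-2] = -2819.1297 N (compression)
  F[1-2] = +481.2582 N (tension)
  F[1-3] = -1043.6318 N (compression)
  F[2-3] = +1415.1808 N (tension)
  F[2-4] = +493.9148 N (tension)
  F[3-4] = -1348.0099 N (compression)
  Rx@0 = +3546.2700 N
  Ry@0 = +1388.4857 N
  Ry@4 = +1254.2643 N

1415.181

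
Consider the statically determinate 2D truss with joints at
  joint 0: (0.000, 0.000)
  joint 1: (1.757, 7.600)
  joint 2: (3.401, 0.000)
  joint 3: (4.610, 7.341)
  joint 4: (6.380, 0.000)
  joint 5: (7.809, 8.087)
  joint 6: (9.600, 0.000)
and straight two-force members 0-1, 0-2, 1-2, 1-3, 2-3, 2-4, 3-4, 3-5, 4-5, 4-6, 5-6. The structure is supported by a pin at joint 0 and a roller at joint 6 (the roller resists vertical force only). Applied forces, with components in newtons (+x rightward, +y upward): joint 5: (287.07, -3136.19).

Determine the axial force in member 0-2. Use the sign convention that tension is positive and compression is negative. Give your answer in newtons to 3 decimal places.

N=7 nodes, M=11 members, R=3 reactions → 2N=14, M+R=14
member 0 (0-1): L=7.8005, (cx,cy)=(0.2252,0.9743)
member 1 (0-2): L=3.4010, (cx,cy)=(1.0000,0.0000)
member 2 (1-2): L=7.7758, (cx,cy)=(0.2114,-0.9774)
member 3 (1-3): L=2.8647, (cx,cy)=(0.9959,-0.0904)
member 4 (2-3): L=7.4399, (cx,cy)=(0.1625,0.9867)
member 5 (2-4): L=2.9790, (cx,cy)=(1.0000,0.0000)
member 6 (3-4): L=7.5514, (cx,cy)=(0.2344,-0.9721)
member 7 (3-5): L=3.2848, (cx,cy)=(0.9739,0.2271)
member 8 (4-5): L=8.2123, (cx,cy)=(0.1740,0.9847)
member 9 (4-6): L=3.2200, (cx,cy)=(1.0000,0.0000)
member 10 (5-6): L=8.2829, (cx,cy)=(0.2162,-0.9763)
solve A·x = −loads:
  F[0-1] = -352.3227 N (compression)
  F[0-2] = +366.4283 N (tension)
  F[1-2] = +365.7618 N (tension)
  F[1-3] = -157.3342 N (compression)
  F[2-3] = -362.3092 N (compression)
  F[2-4] = +502.6359 N (tension)
  F[3-4] = +285.3514 N (tension)
  F[3-5] = -290.0291 N (compression)
  F[4-5] = -281.6995 N (compression)
  F[4-6] = +618.5386 N (tension)
  F[5-6] = -2860.5941 N (compression)
  Rx@0 = -287.0700 N
  Ry@0 = +343.2689 N
  Ry@6 = +2792.9211 N

366.428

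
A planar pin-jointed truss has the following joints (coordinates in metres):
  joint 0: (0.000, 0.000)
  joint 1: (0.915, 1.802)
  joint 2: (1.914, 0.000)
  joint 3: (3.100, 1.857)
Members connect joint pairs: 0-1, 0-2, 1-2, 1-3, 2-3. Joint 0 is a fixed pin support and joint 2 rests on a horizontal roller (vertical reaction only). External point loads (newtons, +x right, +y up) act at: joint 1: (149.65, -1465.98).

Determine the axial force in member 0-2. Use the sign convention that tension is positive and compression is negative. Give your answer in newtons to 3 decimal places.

466.633

N=4 nodes, M=5 members, R=3 reactions → 2N=8, M+R=8
member 0 (0-1): L=2.0210, (cx,cy)=(0.4527,0.8916)
member 1 (0-2): L=1.9140, (cx,cy)=(1.0000,0.0000)
member 2 (1-2): L=2.0604, (cx,cy)=(0.4849,-0.8746)
member 3 (1-3): L=2.1857, (cx,cy)=(0.9997,0.0252)
member 4 (2-3): L=2.2034, (cx,cy)=(0.5383,0.8428)
solve A·x = −loads:
  F[0-1] = -700.1328 N (compression)
  F[0-2] = +466.6329 N (tension)
  F[1-2] = -962.4080 N (compression)
  F[1-3] = -0.0000 N (compression)
  F[2-3] = +0.0000 N (tension)
  Rx@0 = -149.6500 N
  Ry@0 = +624.2658 N
  Ry@2 = +841.7142 N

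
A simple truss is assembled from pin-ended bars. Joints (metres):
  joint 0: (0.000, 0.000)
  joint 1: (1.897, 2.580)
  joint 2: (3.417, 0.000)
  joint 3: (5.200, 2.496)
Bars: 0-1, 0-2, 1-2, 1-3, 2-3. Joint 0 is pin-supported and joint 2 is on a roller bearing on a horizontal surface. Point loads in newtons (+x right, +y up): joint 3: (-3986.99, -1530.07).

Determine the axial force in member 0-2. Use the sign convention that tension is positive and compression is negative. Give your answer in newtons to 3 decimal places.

-2432.653

N=4 nodes, M=5 members, R=3 reactions → 2N=8, M+R=8
member 0 (0-1): L=3.2023, (cx,cy)=(0.5924,0.8057)
member 1 (0-2): L=3.4170, (cx,cy)=(1.0000,0.0000)
member 2 (1-2): L=2.9945, (cx,cy)=(0.5076,-0.8616)
member 3 (1-3): L=3.3041, (cx,cy)=(0.9997,-0.0254)
member 4 (2-3): L=3.0674, (cx,cy)=(0.5813,0.8137)
solve A·x = −loads:
  F[0-1] = -2623.8907 N (compression)
  F[0-2] = -2432.6535 N (compression)
  F[1-2] = +2537.4562 N (tension)
  F[1-3] = -2843.2778 N (compression)
  F[2-3] = -1969.1934 N (compression)
  Rx@0 = +3986.9900 N
  Ry@0 = +2113.9632 N
  Ry@2 = -583.8932 N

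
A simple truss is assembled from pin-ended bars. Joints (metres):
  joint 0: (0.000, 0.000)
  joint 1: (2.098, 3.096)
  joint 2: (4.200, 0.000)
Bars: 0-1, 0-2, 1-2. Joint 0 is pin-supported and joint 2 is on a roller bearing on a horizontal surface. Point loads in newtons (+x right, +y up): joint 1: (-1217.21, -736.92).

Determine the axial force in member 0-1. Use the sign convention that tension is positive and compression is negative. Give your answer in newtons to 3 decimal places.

N=3 nodes, M=3 members, R=3 reactions → 2N=6, M+R=6
member 0 (0-1): L=3.7399, (cx,cy)=(0.5610,0.8278)
member 1 (0-2): L=4.2000, (cx,cy)=(1.0000,0.0000)
member 2 (1-2): L=3.7421, (cx,cy)=(0.5617,-0.8273)
solve A·x = −loads:
  F[0-1] = -1529.3813 N (compression)
  F[0-2] = -359.2604 N (compression)
  F[1-2] = +639.5829 N (tension)
  Rx@0 = +1217.2100 N
  Ry@0 = +1266.0686 N
  Ry@2 = -529.1486 N

-1529.381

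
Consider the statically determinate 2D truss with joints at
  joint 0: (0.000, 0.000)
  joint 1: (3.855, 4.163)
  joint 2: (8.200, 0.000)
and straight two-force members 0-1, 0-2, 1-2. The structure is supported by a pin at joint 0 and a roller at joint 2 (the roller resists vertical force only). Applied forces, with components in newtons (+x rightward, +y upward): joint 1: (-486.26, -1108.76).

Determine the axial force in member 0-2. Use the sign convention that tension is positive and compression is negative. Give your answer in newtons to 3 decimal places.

286.382

N=3 nodes, M=3 members, R=3 reactions → 2N=6, M+R=6
member 0 (0-1): L=5.6738, (cx,cy)=(0.6794,0.7337)
member 1 (0-2): L=8.2000, (cx,cy)=(1.0000,0.0000)
member 2 (1-2): L=6.0174, (cx,cy)=(0.7221,-0.6918)
solve A·x = −loads:
  F[0-1] = -1137.1698 N (compression)
  F[0-2] = +286.3823 N (tension)
  F[1-2] = -396.6141 N (compression)
  Rx@0 = +486.2600 N
  Ry@0 = +834.3735 N
  Ry@2 = +274.3865 N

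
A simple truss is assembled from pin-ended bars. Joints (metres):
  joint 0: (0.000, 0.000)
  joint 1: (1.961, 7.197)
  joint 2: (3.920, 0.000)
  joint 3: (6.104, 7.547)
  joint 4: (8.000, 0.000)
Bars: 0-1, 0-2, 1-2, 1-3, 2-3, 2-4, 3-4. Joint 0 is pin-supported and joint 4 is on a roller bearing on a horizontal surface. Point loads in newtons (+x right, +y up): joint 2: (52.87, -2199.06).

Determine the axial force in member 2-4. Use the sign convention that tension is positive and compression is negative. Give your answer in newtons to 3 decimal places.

270.706

N=5 nodes, M=7 members, R=3 reactions → 2N=10, M+R=10
member 0 (0-1): L=7.4594, (cx,cy)=(0.2629,0.9648)
member 1 (0-2): L=3.9200, (cx,cy)=(1.0000,0.0000)
member 2 (1-2): L=7.4589, (cx,cy)=(0.2626,-0.9649)
member 3 (1-3): L=4.1578, (cx,cy)=(0.9965,0.0842)
member 4 (2-3): L=7.8567, (cx,cy)=(0.2780,0.9606)
member 5 (2-4): L=4.0800, (cx,cy)=(1.0000,0.0000)
member 6 (3-4): L=7.7815, (cx,cy)=(0.2437,-0.9699)
solve A·x = −loads:
  F[0-1] = -1162.4075 N (compression)
  F[0-2] = +358.4559 N (tension)
  F[1-2] = +1110.0449 N (tension)
  F[1-3] = -599.2561 N (compression)
  F[2-3] = +1174.2666 N (tension)
  F[2-4] = +270.7055 N (tension)
  F[3-4] = -1111.0232 N (compression)
  Rx@0 = -52.8700 N
  Ry@0 = +1121.5206 N
  Ry@4 = +1077.5394 N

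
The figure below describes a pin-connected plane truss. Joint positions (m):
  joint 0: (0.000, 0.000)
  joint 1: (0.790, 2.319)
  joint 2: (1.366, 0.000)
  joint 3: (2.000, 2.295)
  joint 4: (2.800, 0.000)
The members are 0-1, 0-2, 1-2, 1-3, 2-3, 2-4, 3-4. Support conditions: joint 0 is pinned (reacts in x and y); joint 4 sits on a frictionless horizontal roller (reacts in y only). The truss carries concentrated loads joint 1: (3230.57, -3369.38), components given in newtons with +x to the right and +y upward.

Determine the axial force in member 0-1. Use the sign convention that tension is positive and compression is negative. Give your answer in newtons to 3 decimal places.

N=5 nodes, M=7 members, R=3 reactions → 2N=10, M+R=10
member 0 (0-1): L=2.4499, (cx,cy)=(0.3225,0.9466)
member 1 (0-2): L=1.3660, (cx,cy)=(1.0000,0.0000)
member 2 (1-2): L=2.3895, (cx,cy)=(0.2411,-0.9705)
member 3 (1-3): L=1.2102, (cx,cy)=(0.9998,-0.0198)
member 4 (2-3): L=2.3810, (cx,cy)=(0.2663,0.9639)
member 5 (2-4): L=1.4340, (cx,cy)=(1.0000,0.0000)
member 6 (3-4): L=2.4304, (cx,cy)=(0.3292,-0.9443)
solve A·x = −loads:
  F[0-1] = +271.3669 N (tension)
  F[0-2] = +3143.0634 N (tension)
  F[1-2] = -3690.3808 N (compression)
  F[1-3] = -2253.9098 N (compression)
  F[2-3] = +3715.7056 N (tension)
  F[2-4] = +1264.0525 N (tension)
  F[3-4] = -3840.2504 N (compression)
  Rx@0 = -3230.5700 N
  Ry@0 = -256.8707 N
  Ry@4 = +3626.2507 N

271.367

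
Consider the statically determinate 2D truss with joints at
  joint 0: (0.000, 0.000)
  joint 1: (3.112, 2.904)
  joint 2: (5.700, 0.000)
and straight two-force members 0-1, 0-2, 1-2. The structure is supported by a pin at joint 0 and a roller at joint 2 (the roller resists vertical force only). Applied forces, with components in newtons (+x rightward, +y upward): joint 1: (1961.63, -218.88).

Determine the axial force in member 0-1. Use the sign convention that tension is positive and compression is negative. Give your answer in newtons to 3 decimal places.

N=3 nodes, M=3 members, R=3 reactions → 2N=6, M+R=6
member 0 (0-1): L=4.2565, (cx,cy)=(0.7311,0.6823)
member 1 (0-2): L=5.7000, (cx,cy)=(1.0000,0.0000)
member 2 (1-2): L=3.8899, (cx,cy)=(0.6653,-0.7466)
solve A·x = −loads:
  F[0-1] = +1319.1909 N (tension)
  F[0-2] = +997.1461 N (tension)
  F[1-2] = -1498.7451 N (compression)
  Rx@0 = -1961.6300 N
  Ry@0 = -900.0197 N
  Ry@2 = +1118.8997 N

1319.191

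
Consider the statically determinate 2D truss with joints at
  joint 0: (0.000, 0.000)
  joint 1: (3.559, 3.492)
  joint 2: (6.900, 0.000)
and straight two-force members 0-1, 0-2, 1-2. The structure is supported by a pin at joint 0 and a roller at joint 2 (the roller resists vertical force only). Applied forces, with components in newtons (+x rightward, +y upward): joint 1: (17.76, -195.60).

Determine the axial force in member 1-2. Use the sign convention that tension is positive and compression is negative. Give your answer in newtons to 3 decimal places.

-152.068

N=3 nodes, M=3 members, R=3 reactions → 2N=6, M+R=6
member 0 (0-1): L=4.9860, (cx,cy)=(0.7138,0.7004)
member 1 (0-2): L=6.9000, (cx,cy)=(1.0000,0.0000)
member 2 (1-2): L=4.8328, (cx,cy)=(0.6913,-0.7226)
solve A·x = −loads:
  F[0-1] = -122.3977 N (compression)
  F[0-2] = +105.1267 N (tension)
  F[1-2] = -152.0684 N (compression)
  Rx@0 = -17.7600 N
  Ry@0 = +85.7220 N
  Ry@2 = +109.8780 N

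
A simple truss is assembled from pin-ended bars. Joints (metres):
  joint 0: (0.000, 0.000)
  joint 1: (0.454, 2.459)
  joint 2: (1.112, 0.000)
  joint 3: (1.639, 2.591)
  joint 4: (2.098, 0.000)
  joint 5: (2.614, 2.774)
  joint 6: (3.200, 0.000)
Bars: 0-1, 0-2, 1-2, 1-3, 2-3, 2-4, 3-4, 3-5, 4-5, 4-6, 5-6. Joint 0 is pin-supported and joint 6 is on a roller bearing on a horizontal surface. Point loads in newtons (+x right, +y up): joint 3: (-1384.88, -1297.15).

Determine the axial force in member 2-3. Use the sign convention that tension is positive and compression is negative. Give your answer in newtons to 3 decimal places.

-1702.443

N=7 nodes, M=11 members, R=3 reactions → 2N=14, M+R=14
member 0 (0-1): L=2.5006, (cx,cy)=(0.1816,0.9834)
member 1 (0-2): L=1.1120, (cx,cy)=(1.0000,0.0000)
member 2 (1-2): L=2.5455, (cx,cy)=(0.2585,-0.9660)
member 3 (1-3): L=1.1923, (cx,cy)=(0.9939,0.1107)
member 4 (2-3): L=2.6441, (cx,cy)=(0.1993,0.9799)
member 5 (2-4): L=0.9860, (cx,cy)=(1.0000,0.0000)
member 6 (3-4): L=2.6313, (cx,cy)=(0.1744,-0.9847)
member 7 (3-5): L=0.9920, (cx,cy)=(0.9828,0.1845)
member 8 (4-5): L=2.8216, (cx,cy)=(0.1829,0.9831)
member 9 (4-6): L=1.1020, (cx,cy)=(1.0000,0.0000)
member 10 (5-6): L=2.8352, (cx,cy)=(0.2067,-0.9784)
solve A·x = −loads:
  F[0-1] = -1783.7317 N (compression)
  F[0-2] = -1061.0268 N (compression)
  F[1-2] = +1726.9792 N (tension)
  F[1-3] = -775.0309 N (compression)
  F[2-3] = -1702.4430 N (compression)
  F[2-4] = -275.2903 N (compression)
  F[3-4] = +499.9032 N (tension)
  F[3-5] = +191.3737 N (tension)
  F[4-5] = -500.6824 N (compression)
  F[4-6] = -96.5265 N (compression)
  F[5-6] = +467.0202 N (tension)
  Rx@0 = +1384.8800 N
  Ry@0 = +1754.0860 N
  Ry@6 = -456.9360 N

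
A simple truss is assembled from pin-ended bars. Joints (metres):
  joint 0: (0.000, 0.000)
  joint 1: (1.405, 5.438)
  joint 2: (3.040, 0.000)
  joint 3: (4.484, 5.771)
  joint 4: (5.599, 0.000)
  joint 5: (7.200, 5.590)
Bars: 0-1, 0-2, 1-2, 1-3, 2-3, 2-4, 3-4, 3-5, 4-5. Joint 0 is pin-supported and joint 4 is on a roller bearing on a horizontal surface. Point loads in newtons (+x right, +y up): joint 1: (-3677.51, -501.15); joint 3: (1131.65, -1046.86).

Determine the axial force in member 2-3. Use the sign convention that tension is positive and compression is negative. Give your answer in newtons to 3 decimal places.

-2797.687

N=6 nodes, M=9 members, R=3 reactions → 2N=12, M+R=12
member 0 (0-1): L=5.6166, (cx,cy)=(0.2502,0.9682)
member 1 (0-2): L=3.0400, (cx,cy)=(1.0000,0.0000)
member 2 (1-2): L=5.6785, (cx,cy)=(0.2879,-0.9577)
member 3 (1-3): L=3.0970, (cx,cy)=(0.9942,0.1075)
member 4 (2-3): L=5.9489, (cx,cy)=(0.2427,0.9701)
member 5 (2-4): L=2.5590, (cx,cy)=(1.0000,0.0000)
member 6 (3-4): L=5.8777, (cx,cy)=(0.1897,-0.9818)
member 7 (3-5): L=2.7220, (cx,cy)=(0.9978,-0.0665)
member 8 (4-5): L=5.8147, (cx,cy)=(0.2753,0.9613)
solve A·x = −loads:
  F[0-1] = -3087.3745 N (compression)
  F[0-2] = -1773.5451 N (compression)
  F[1-2] = +2834.0330 N (tension)
  F[1-3] = +2101.3765 N (tension)
  F[2-3] = -2797.6866 N (compression)
  F[2-4] = -278.4516 N (compression)
  F[3-4] = +1467.8588 N (tension)
  F[3-5] = -0.0000 N (tension)
  F[4-5] = +0.0000 N (tension)
  Rx@0 = +2545.8600 N
  Ry@0 = +2989.2158 N
  Ry@4 = -1441.2058 N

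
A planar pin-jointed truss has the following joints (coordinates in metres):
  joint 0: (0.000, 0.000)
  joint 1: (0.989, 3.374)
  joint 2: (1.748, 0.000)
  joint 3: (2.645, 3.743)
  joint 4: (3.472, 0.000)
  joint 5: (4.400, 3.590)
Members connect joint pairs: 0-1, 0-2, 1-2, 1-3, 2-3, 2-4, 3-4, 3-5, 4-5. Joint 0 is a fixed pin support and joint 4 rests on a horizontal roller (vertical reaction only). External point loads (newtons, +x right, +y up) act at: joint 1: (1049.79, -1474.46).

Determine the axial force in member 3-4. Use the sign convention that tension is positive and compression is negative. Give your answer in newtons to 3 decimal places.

N=6 nodes, M=9 members, R=3 reactions → 2N=12, M+R=12
member 0 (0-1): L=3.5160, (cx,cy)=(0.2813,0.9596)
member 1 (0-2): L=1.7480, (cx,cy)=(1.0000,0.0000)
member 2 (1-2): L=3.4583, (cx,cy)=(0.2195,-0.9756)
member 3 (1-3): L=1.6966, (cx,cy)=(0.9761,0.2175)
member 4 (2-3): L=3.8490, (cx,cy)=(0.2330,0.9725)
member 5 (2-4): L=1.7240, (cx,cy)=(1.0000,0.0000)
member 6 (3-4): L=3.8333, (cx,cy)=(0.2157,-0.9765)
member 7 (3-5): L=1.7617, (cx,cy)=(0.9962,-0.0869)
member 8 (4-5): L=3.7080, (cx,cy)=(0.2503,0.9682)
solve A·x = −loads:
  F[0-1] = -35.7441 N (compression)
  F[0-2] = +1059.8444 N (tension)
  F[1-2] = -1636.1958 N (compression)
  F[1-3] = -717.9328 N (compression)
  F[2-3] = +1641.5025 N (tension)
  F[2-4] = +318.1971 N (tension)
  F[3-4] = -1474.8924 N (compression)
  F[3-5] = +0.0000 N (tension)
  F[4-5] = -0.0000 N (compression)
  Rx@0 = -1049.7900 N
  Ry@0 = +34.3009 N
  Ry@4 = +1440.1591 N

-1474.892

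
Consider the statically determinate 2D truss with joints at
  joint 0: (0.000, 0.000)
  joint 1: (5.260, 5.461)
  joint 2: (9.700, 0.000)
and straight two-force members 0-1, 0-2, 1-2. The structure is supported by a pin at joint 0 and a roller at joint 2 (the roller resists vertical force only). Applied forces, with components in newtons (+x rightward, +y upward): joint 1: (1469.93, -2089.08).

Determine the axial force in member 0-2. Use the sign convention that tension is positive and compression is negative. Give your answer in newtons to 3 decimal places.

1593.877

N=3 nodes, M=3 members, R=3 reactions → 2N=6, M+R=6
member 0 (0-1): L=7.5822, (cx,cy)=(0.6937,0.7202)
member 1 (0-2): L=9.7000, (cx,cy)=(1.0000,0.0000)
member 2 (1-2): L=7.0382, (cx,cy)=(0.6308,-0.7759)
solve A·x = −loads:
  F[0-1] = -178.6679 N (compression)
  F[0-2] = +1593.8769 N (tension)
  F[1-2] = -2526.5785 N (compression)
  Rx@0 = -1469.9300 N
  Ry@0 = +128.6832 N
  Ry@2 = +1960.3968 N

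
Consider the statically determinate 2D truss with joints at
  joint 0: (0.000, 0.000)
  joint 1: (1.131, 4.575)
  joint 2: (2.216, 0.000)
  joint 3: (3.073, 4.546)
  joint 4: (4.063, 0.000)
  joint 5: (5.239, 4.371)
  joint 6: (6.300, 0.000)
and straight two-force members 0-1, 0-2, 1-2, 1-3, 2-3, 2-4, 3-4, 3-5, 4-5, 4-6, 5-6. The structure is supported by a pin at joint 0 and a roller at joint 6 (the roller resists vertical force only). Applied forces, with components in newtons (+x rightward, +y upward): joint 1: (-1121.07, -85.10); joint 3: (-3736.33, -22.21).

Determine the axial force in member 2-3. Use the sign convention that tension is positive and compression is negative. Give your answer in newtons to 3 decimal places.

-3577.183

N=7 nodes, M=11 members, R=3 reactions → 2N=14, M+R=14
member 0 (0-1): L=4.7127, (cx,cy)=(0.2400,0.9708)
member 1 (0-2): L=2.2160, (cx,cy)=(1.0000,0.0000)
member 2 (1-2): L=4.7019, (cx,cy)=(0.2308,-0.9730)
member 3 (1-3): L=1.9422, (cx,cy)=(0.9999,-0.0149)
member 4 (2-3): L=4.6261, (cx,cy)=(0.1853,0.9827)
member 5 (2-4): L=1.8470, (cx,cy)=(1.0000,0.0000)
member 6 (3-4): L=4.6525, (cx,cy)=(0.2128,-0.9771)
member 7 (3-5): L=2.1731, (cx,cy)=(0.9968,-0.0805)
member 8 (4-5): L=4.5264, (cx,cy)=(0.2598,0.9657)
member 9 (4-6): L=2.2370, (cx,cy)=(1.0000,0.0000)
member 10 (5-6): L=4.4979, (cx,cy)=(0.2359,-0.9718)
solve A·x = −loads:
  F[0-1] = -3699.5132 N (compression)
  F[0-2] = -3969.5594 N (compression)
  F[1-2] = +3612.7683 N (tension)
  F[1-3] = -600.5122 N (compression)
  F[2-3] = -3577.1829 N (compression)
  F[2-4] = -2473.1964 N (compression)
  F[3-4] = +3421.4446 N (tension)
  F[3-5] = +1750.8456 N (tension)
  F[4-5] = -3461.9713 N (compression)
  F[4-6] = -845.7142 N (compression)
  F[5-6] = +3585.2614 N (tension)
  Rx@0 = +4857.4000 N
  Ry@0 = +3591.3976 N
  Ry@6 = -3484.0876 N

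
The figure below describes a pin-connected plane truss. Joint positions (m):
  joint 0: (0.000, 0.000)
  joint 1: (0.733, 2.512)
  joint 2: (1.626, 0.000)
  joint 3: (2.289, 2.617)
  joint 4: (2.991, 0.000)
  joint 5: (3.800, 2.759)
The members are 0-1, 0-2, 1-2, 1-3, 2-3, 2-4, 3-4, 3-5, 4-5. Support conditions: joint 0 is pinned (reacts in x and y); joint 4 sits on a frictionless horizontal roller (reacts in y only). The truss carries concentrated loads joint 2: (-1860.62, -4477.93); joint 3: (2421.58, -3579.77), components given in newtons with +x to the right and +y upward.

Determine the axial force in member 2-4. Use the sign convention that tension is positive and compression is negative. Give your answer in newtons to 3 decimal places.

N=6 nodes, M=9 members, R=3 reactions → 2N=12, M+R=12
member 0 (0-1): L=2.6168, (cx,cy)=(0.2801,0.9600)
member 1 (0-2): L=1.6260, (cx,cy)=(1.0000,0.0000)
member 2 (1-2): L=2.6660, (cx,cy)=(0.3350,-0.9422)
member 3 (1-3): L=1.5595, (cx,cy)=(0.9977,0.0673)
member 4 (2-3): L=2.6997, (cx,cy)=(0.2456,0.9694)
member 5 (2-4): L=1.3650, (cx,cy)=(1.0000,0.0000)
member 6 (3-4): L=2.7095, (cx,cy)=(0.2591,-0.9659)
member 7 (3-5): L=1.5177, (cx,cy)=(0.9956,0.0936)
member 8 (4-5): L=2.8752, (cx,cy)=(0.2814,0.9596)
solve A·x = −loads:
  F[0-1] = -796.8976 N (compression)
  F[0-2] = +784.1849 N (tension)
  F[1-2] = +777.2624 N (tension)
  F[1-3] = -484.6748 N (compression)
  F[2-3] = +3863.8992 N (tension)
  F[2-4] = +1956.2397 N (tension)
  F[3-4] = -7550.5251 N (compression)
  F[3-5] = -0.0000 N (compression)
  F[4-5] = -0.0000 N (compression)
  Rx@0 = -560.9600 N
  Ry@0 = +764.9944 N
  Ry@4 = +7292.7056 N

1956.240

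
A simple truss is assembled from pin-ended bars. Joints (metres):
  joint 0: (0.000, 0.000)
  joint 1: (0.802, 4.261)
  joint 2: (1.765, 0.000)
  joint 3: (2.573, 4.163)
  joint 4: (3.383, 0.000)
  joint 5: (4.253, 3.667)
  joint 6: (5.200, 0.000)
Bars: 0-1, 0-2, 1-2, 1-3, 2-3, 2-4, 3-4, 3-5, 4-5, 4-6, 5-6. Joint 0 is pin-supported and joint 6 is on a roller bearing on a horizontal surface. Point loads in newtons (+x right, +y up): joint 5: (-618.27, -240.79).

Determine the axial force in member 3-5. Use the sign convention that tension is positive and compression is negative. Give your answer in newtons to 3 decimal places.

N=7 nodes, M=11 members, R=3 reactions → 2N=14, M+R=14
member 0 (0-1): L=4.3358, (cx,cy)=(0.1850,0.9827)
member 1 (0-2): L=1.7650, (cx,cy)=(1.0000,0.0000)
member 2 (1-2): L=4.3685, (cx,cy)=(0.2204,-0.9754)
member 3 (1-3): L=1.7737, (cx,cy)=(0.9985,-0.0553)
member 4 (2-3): L=4.2407, (cx,cy)=(0.1905,0.9817)
member 5 (2-4): L=1.6180, (cx,cy)=(1.0000,0.0000)
member 6 (3-4): L=4.2411, (cx,cy)=(0.1910,-0.9816)
member 7 (3-5): L=1.7517, (cx,cy)=(0.9591,-0.2832)
member 8 (4-5): L=3.7688, (cx,cy)=(0.2308,0.9730)
member 9 (4-6): L=1.8170, (cx,cy)=(1.0000,0.0000)
member 10 (5-6): L=3.7873, (cx,cy)=(0.2500,-0.9682)
solve A·x = −loads:
  F[0-1] = -488.2765 N (compression)
  F[0-2] = -527.9531 N (compression)
  F[1-2] = +503.3720 N (tension)
  F[1-3] = -201.5900 N (compression)
  F[2-3] = -500.1515 N (compression)
  F[2-4] = -321.6915 N (compression)
  F[3-4] = +613.2828 N (tension)
  F[3-5] = -431.3630 N (compression)
  F[4-5] = -618.7041 N (compression)
  F[4-6] = -61.7373 N (compression)
  F[5-6] = +246.9040 N (tension)
  Rx@0 = +618.2700 N
  Ry@0 = +479.8508 N
  Ry@6 = -239.0608 N

-431.363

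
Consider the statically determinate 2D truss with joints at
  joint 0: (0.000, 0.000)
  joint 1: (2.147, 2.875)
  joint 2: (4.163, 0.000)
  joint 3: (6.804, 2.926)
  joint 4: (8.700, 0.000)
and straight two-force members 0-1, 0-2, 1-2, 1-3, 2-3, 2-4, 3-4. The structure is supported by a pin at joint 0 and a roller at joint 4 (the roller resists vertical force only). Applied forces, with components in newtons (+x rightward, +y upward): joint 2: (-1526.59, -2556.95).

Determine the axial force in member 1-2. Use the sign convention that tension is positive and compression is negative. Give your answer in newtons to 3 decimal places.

N=5 nodes, M=7 members, R=3 reactions → 2N=10, M+R=10
member 0 (0-1): L=3.5882, (cx,cy)=(0.5983,0.8012)
member 1 (0-2): L=4.1630, (cx,cy)=(1.0000,0.0000)
member 2 (1-2): L=3.5114, (cx,cy)=(0.5741,-0.8188)
member 3 (1-3): L=4.6573, (cx,cy)=(0.9999,0.0110)
member 4 (2-3): L=3.9416, (cx,cy)=(0.6700,0.7423)
member 5 (2-4): L=4.5370, (cx,cy)=(1.0000,0.0000)
member 6 (3-4): L=3.4866, (cx,cy)=(0.5438,-0.8392)
solve A·x = −loads:
  F[0-1] = -1664.2228 N (compression)
  F[0-2] = -530.8041 N (compression)
  F[1-2] = +1602.9674 N (tension)
  F[1-3] = -1916.2143 N (compression)
  F[2-3] = +1676.4662 N (tension)
  F[2-4] = +792.8178 N (tension)
  F[3-4] = -1457.9265 N (compression)
  Rx@0 = +1526.5900 N
  Ry@0 = +1333.4347 N
  Ry@4 = +1223.5153 N

1602.967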